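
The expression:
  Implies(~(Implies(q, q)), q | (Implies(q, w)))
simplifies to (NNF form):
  True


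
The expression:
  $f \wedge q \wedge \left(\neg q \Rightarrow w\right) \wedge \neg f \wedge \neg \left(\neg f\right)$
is never true.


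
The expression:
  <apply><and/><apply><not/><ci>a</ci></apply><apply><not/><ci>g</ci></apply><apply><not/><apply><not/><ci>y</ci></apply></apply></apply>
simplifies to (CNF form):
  <apply><and/><ci>y</ci><apply><not/><ci>a</ci></apply><apply><not/><ci>g</ci></apply></apply>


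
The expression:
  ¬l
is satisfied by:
  {l: False}


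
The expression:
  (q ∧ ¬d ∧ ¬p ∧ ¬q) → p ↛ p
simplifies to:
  True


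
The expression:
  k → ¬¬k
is always true.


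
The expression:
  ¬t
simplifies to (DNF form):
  ¬t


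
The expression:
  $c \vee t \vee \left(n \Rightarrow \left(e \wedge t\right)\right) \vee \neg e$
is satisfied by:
  {t: True, c: True, e: False, n: False}
  {t: True, e: False, c: False, n: False}
  {c: True, t: False, e: False, n: False}
  {t: False, e: False, c: False, n: False}
  {n: True, t: True, c: True, e: False}
  {n: True, t: True, e: False, c: False}
  {n: True, c: True, t: False, e: False}
  {n: True, t: False, e: False, c: False}
  {t: True, e: True, c: True, n: False}
  {t: True, e: True, n: False, c: False}
  {e: True, c: True, n: False, t: False}
  {e: True, n: False, c: False, t: False}
  {t: True, e: True, n: True, c: True}
  {t: True, e: True, n: True, c: False}
  {e: True, n: True, c: True, t: False}


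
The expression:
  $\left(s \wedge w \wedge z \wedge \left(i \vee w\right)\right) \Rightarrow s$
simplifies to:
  $\text{True}$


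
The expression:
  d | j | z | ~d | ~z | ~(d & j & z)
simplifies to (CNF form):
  True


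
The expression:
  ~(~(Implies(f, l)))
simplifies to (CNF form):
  l | ~f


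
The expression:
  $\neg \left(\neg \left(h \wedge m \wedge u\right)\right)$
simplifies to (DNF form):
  $h \wedge m \wedge u$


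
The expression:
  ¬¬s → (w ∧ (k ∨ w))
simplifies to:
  w ∨ ¬s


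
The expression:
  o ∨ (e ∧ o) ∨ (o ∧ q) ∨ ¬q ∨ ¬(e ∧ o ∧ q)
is always true.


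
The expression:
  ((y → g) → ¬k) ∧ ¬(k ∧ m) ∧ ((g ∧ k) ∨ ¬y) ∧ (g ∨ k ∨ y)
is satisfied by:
  {g: True, y: False, k: False}


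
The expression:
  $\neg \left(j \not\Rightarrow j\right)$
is always true.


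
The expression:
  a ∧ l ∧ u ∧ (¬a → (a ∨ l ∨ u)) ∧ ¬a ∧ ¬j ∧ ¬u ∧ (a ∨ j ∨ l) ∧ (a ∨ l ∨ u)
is never true.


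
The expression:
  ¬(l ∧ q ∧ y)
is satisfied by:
  {l: False, q: False, y: False}
  {y: True, l: False, q: False}
  {q: True, l: False, y: False}
  {y: True, q: True, l: False}
  {l: True, y: False, q: False}
  {y: True, l: True, q: False}
  {q: True, l: True, y: False}


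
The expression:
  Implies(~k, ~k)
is always true.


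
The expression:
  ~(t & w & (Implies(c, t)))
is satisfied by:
  {w: False, t: False}
  {t: True, w: False}
  {w: True, t: False}


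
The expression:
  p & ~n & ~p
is never true.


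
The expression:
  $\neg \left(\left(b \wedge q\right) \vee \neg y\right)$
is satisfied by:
  {y: True, q: False, b: False}
  {b: True, y: True, q: False}
  {q: True, y: True, b: False}


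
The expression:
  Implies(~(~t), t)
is always true.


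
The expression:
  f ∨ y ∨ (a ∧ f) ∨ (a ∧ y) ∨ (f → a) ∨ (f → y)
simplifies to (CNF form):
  True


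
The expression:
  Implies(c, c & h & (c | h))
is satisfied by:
  {h: True, c: False}
  {c: False, h: False}
  {c: True, h: True}


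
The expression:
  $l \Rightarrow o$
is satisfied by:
  {o: True, l: False}
  {l: False, o: False}
  {l: True, o: True}


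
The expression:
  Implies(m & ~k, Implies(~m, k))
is always true.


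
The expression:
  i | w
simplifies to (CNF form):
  i | w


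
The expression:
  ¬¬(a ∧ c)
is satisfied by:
  {a: True, c: True}


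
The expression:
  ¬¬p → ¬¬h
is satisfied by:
  {h: True, p: False}
  {p: False, h: False}
  {p: True, h: True}


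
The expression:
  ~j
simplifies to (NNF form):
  ~j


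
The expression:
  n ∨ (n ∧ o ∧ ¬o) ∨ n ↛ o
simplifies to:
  n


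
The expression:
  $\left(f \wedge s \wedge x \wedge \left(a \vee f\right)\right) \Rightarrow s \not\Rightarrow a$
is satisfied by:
  {s: False, a: False, x: False, f: False}
  {f: True, s: False, a: False, x: False}
  {x: True, s: False, a: False, f: False}
  {f: True, x: True, s: False, a: False}
  {a: True, f: False, s: False, x: False}
  {f: True, a: True, s: False, x: False}
  {x: True, a: True, f: False, s: False}
  {f: True, x: True, a: True, s: False}
  {s: True, x: False, a: False, f: False}
  {f: True, s: True, x: False, a: False}
  {x: True, s: True, f: False, a: False}
  {f: True, x: True, s: True, a: False}
  {a: True, s: True, x: False, f: False}
  {f: True, a: True, s: True, x: False}
  {x: True, a: True, s: True, f: False}


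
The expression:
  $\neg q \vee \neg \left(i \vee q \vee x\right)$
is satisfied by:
  {q: False}


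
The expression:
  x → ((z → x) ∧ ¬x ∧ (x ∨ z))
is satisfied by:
  {x: False}


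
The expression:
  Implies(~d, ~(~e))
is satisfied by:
  {d: True, e: True}
  {d: True, e: False}
  {e: True, d: False}


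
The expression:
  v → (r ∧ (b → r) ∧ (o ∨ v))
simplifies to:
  r ∨ ¬v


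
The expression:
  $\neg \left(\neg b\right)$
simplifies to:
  $b$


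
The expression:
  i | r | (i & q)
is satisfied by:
  {i: True, r: True}
  {i: True, r: False}
  {r: True, i: False}


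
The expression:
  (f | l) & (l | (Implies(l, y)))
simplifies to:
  f | l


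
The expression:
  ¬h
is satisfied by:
  {h: False}


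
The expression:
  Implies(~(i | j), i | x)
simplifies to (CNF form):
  i | j | x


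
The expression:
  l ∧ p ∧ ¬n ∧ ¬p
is never true.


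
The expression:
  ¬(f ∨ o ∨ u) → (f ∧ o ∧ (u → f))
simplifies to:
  f ∨ o ∨ u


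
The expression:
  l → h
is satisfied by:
  {h: True, l: False}
  {l: False, h: False}
  {l: True, h: True}


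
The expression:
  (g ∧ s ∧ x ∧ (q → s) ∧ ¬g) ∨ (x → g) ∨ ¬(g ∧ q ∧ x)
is always true.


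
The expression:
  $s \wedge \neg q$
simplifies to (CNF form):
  $s \wedge \neg q$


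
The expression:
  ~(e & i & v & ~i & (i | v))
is always true.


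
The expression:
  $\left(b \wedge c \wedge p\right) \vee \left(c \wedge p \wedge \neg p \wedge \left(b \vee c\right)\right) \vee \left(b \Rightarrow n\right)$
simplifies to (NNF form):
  $n \vee \left(c \wedge p\right) \vee \neg b$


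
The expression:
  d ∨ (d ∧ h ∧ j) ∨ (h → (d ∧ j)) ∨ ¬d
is always true.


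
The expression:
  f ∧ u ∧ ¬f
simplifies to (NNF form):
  False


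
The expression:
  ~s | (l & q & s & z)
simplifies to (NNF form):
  ~s | (l & q & z)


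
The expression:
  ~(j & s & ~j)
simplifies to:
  True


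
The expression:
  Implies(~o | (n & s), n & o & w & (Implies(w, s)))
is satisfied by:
  {w: True, o: True, s: False, n: False}
  {o: True, w: False, s: False, n: False}
  {n: True, w: True, o: True, s: False}
  {n: True, o: True, w: False, s: False}
  {w: True, s: True, o: True, n: False}
  {s: True, o: True, n: False, w: False}
  {n: True, s: True, o: True, w: True}


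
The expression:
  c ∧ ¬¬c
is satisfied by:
  {c: True}


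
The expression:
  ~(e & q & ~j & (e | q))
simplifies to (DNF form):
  j | ~e | ~q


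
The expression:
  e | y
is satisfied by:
  {y: True, e: True}
  {y: True, e: False}
  {e: True, y: False}


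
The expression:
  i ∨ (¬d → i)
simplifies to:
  d ∨ i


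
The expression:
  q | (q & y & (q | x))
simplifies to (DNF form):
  q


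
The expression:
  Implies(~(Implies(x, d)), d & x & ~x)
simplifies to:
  d | ~x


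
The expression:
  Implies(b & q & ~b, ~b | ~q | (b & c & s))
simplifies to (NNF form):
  True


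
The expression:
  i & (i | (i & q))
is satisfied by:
  {i: True}


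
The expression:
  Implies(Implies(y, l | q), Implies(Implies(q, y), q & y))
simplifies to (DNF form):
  q | (y & ~l)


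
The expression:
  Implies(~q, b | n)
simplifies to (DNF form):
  b | n | q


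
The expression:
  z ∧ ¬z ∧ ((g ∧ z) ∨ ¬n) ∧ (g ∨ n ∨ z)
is never true.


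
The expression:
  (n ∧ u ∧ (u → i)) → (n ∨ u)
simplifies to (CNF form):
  True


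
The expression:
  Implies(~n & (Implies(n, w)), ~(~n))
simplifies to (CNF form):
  n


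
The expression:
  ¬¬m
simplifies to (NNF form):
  m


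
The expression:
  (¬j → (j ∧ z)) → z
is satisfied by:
  {z: True, j: False}
  {j: False, z: False}
  {j: True, z: True}


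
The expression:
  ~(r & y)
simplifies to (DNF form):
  ~r | ~y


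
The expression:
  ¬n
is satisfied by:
  {n: False}


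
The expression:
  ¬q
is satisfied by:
  {q: False}


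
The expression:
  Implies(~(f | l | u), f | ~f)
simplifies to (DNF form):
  True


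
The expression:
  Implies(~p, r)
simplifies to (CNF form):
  p | r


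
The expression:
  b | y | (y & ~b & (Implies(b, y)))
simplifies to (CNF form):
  b | y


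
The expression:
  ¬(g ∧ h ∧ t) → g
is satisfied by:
  {g: True}


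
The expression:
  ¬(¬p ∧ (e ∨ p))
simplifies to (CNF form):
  p ∨ ¬e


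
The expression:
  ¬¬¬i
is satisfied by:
  {i: False}


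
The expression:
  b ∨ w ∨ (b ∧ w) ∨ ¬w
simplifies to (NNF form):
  True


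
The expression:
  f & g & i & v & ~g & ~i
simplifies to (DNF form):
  False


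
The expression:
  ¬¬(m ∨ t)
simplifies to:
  m ∨ t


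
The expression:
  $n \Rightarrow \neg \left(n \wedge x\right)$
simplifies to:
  $\neg n \vee \neg x$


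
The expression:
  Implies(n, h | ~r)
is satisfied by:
  {h: True, n: False, r: False}
  {h: False, n: False, r: False}
  {r: True, h: True, n: False}
  {r: True, h: False, n: False}
  {n: True, h: True, r: False}
  {n: True, h: False, r: False}
  {n: True, r: True, h: True}


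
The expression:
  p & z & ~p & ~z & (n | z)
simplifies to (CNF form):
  False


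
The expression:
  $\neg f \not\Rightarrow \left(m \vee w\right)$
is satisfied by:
  {w: False, f: False, m: False}


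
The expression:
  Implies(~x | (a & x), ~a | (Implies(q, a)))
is always true.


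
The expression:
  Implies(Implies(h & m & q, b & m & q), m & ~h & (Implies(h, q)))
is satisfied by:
  {m: True, q: True, h: False, b: False}
  {m: True, q: False, h: False, b: False}
  {m: True, b: True, q: True, h: False}
  {m: True, b: True, q: False, h: False}
  {m: True, h: True, q: True, b: False}


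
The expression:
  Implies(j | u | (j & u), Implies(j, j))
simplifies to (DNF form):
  True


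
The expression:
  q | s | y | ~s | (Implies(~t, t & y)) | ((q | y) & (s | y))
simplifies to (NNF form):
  True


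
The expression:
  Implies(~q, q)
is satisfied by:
  {q: True}


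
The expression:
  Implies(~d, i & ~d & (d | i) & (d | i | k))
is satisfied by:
  {i: True, d: True}
  {i: True, d: False}
  {d: True, i: False}


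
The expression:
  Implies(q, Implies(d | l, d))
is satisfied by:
  {d: True, l: False, q: False}
  {l: False, q: False, d: False}
  {d: True, q: True, l: False}
  {q: True, l: False, d: False}
  {d: True, l: True, q: False}
  {l: True, d: False, q: False}
  {d: True, q: True, l: True}


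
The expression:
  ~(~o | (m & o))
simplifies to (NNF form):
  o & ~m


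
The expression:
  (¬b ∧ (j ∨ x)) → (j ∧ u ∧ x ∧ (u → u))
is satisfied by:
  {b: True, u: True, x: False, j: False}
  {b: True, u: False, x: False, j: False}
  {j: True, b: True, u: True, x: False}
  {j: True, b: True, u: False, x: False}
  {b: True, x: True, u: True, j: False}
  {b: True, x: True, u: False, j: False}
  {b: True, x: True, j: True, u: True}
  {b: True, x: True, j: True, u: False}
  {u: True, b: False, x: False, j: False}
  {b: False, u: False, x: False, j: False}
  {j: True, x: True, u: True, b: False}


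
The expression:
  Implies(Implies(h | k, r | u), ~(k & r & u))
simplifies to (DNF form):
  ~k | ~r | ~u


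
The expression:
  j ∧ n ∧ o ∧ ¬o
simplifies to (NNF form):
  False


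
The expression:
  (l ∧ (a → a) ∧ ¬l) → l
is always true.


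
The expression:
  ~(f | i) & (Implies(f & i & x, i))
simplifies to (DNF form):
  ~f & ~i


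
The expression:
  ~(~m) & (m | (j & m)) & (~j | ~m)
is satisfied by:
  {m: True, j: False}


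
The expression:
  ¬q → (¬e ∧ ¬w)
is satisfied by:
  {q: True, e: False, w: False}
  {q: True, w: True, e: False}
  {q: True, e: True, w: False}
  {q: True, w: True, e: True}
  {w: False, e: False, q: False}


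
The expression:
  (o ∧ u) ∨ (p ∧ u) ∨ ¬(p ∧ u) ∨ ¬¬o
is always true.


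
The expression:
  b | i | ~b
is always true.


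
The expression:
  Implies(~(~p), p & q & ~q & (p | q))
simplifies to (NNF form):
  ~p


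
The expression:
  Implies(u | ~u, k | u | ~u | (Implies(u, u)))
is always true.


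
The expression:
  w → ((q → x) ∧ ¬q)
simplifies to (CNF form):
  ¬q ∨ ¬w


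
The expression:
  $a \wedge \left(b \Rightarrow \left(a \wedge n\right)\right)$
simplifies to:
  $a \wedge \left(n \vee \neg b\right)$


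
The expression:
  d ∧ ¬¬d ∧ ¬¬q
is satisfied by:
  {d: True, q: True}


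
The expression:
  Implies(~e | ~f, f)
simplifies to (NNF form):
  f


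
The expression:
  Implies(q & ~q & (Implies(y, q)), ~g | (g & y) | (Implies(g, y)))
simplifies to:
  True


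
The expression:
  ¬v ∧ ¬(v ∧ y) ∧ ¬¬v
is never true.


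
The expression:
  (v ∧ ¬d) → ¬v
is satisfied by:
  {d: True, v: False}
  {v: False, d: False}
  {v: True, d: True}


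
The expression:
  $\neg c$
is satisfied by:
  {c: False}


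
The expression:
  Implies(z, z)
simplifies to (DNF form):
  True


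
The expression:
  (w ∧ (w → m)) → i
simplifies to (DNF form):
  i ∨ ¬m ∨ ¬w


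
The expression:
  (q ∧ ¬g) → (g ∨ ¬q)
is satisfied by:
  {g: True, q: False}
  {q: False, g: False}
  {q: True, g: True}


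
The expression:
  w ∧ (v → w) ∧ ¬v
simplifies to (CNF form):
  w ∧ ¬v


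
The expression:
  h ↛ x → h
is always true.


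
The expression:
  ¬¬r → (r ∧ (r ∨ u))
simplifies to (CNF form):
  True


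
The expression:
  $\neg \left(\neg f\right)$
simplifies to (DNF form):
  $f$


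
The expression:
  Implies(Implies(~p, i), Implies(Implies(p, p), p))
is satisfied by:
  {p: True, i: False}
  {i: False, p: False}
  {i: True, p: True}


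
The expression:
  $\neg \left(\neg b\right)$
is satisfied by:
  {b: True}


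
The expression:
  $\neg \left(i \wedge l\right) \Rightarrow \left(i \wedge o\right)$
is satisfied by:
  {o: True, l: True, i: True}
  {o: True, i: True, l: False}
  {l: True, i: True, o: False}


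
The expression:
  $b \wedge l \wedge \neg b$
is never true.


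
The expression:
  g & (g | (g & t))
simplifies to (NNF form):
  g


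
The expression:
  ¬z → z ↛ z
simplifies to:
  z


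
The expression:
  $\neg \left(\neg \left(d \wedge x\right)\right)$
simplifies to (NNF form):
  $d \wedge x$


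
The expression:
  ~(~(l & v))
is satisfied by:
  {v: True, l: True}


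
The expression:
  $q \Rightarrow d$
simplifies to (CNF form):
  $d \vee \neg q$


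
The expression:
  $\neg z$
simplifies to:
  $\neg z$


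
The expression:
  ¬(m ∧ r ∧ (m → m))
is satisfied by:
  {m: False, r: False}
  {r: True, m: False}
  {m: True, r: False}


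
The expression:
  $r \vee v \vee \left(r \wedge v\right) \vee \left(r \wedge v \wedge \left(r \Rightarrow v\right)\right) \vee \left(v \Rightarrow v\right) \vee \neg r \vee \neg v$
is always true.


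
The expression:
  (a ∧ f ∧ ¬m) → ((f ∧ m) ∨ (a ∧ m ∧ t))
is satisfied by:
  {m: True, a: False, f: False}
  {m: False, a: False, f: False}
  {f: True, m: True, a: False}
  {f: True, m: False, a: False}
  {a: True, m: True, f: False}
  {a: True, m: False, f: False}
  {a: True, f: True, m: True}


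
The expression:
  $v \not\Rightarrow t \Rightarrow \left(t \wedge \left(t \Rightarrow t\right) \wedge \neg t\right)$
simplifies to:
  $t \vee \neg v$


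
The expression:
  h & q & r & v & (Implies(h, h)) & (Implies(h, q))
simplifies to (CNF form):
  h & q & r & v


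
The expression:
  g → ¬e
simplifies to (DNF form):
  ¬e ∨ ¬g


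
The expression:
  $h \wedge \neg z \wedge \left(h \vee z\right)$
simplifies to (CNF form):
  $h \wedge \neg z$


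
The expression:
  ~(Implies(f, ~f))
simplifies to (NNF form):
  f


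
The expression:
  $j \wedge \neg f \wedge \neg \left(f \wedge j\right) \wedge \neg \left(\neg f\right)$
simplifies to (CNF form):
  $\text{False}$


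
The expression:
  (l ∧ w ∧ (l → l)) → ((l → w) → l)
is always true.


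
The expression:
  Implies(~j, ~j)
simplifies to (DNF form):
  True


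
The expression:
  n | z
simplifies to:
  n | z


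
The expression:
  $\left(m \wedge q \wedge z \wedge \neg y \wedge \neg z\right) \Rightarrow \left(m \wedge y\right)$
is always true.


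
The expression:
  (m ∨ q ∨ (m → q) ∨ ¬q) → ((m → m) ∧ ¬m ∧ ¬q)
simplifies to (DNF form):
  ¬m ∧ ¬q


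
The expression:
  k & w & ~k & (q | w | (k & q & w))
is never true.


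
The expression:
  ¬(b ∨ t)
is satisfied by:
  {t: False, b: False}


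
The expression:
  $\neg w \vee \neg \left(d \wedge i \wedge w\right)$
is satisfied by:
  {w: False, d: False, i: False}
  {i: True, w: False, d: False}
  {d: True, w: False, i: False}
  {i: True, d: True, w: False}
  {w: True, i: False, d: False}
  {i: True, w: True, d: False}
  {d: True, w: True, i: False}


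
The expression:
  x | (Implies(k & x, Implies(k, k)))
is always true.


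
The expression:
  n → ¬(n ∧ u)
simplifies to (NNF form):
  ¬n ∨ ¬u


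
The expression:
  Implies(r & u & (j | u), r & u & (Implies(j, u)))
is always true.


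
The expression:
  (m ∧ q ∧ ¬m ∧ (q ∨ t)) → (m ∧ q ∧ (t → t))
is always true.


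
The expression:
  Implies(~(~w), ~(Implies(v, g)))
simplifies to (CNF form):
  (v | ~w) & (~g | ~w)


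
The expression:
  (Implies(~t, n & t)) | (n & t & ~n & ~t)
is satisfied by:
  {t: True}


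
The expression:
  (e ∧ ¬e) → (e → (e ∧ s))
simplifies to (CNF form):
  True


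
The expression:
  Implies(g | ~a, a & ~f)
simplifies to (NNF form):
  a & (~f | ~g)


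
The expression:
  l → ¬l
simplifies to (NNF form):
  ¬l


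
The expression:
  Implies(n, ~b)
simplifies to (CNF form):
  ~b | ~n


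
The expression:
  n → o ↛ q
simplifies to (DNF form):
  (o ∧ ¬q) ∨ ¬n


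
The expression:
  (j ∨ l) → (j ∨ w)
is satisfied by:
  {j: True, w: True, l: False}
  {j: True, l: False, w: False}
  {w: True, l: False, j: False}
  {w: False, l: False, j: False}
  {j: True, w: True, l: True}
  {j: True, l: True, w: False}
  {w: True, l: True, j: False}


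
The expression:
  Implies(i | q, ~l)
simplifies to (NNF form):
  ~l | (~i & ~q)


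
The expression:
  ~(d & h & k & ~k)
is always true.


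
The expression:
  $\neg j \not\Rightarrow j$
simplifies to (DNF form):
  $\neg j$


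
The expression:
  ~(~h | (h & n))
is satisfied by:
  {h: True, n: False}


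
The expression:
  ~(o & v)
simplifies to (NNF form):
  ~o | ~v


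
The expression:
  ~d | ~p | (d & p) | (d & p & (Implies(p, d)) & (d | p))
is always true.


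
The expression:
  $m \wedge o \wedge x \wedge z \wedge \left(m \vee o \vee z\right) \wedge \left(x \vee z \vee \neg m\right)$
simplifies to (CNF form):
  $m \wedge o \wedge x \wedge z$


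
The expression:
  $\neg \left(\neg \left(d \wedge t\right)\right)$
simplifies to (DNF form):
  $d \wedge t$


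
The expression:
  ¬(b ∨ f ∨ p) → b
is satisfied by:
  {b: True, p: True, f: True}
  {b: True, p: True, f: False}
  {b: True, f: True, p: False}
  {b: True, f: False, p: False}
  {p: True, f: True, b: False}
  {p: True, f: False, b: False}
  {f: True, p: False, b: False}


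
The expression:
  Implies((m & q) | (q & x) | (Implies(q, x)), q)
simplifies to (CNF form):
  q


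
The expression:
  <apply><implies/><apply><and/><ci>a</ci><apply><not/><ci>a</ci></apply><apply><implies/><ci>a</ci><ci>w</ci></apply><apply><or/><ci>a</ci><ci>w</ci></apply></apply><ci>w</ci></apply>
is always true.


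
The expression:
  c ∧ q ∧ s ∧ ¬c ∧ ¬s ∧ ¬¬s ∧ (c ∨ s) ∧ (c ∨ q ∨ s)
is never true.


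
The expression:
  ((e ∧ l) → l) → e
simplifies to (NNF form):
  e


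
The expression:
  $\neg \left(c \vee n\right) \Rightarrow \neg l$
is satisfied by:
  {n: True, c: True, l: False}
  {n: True, l: False, c: False}
  {c: True, l: False, n: False}
  {c: False, l: False, n: False}
  {n: True, c: True, l: True}
  {n: True, l: True, c: False}
  {c: True, l: True, n: False}


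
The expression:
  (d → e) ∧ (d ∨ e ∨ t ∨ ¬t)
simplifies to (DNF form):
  e ∨ ¬d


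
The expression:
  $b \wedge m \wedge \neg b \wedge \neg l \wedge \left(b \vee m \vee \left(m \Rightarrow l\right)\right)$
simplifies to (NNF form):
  $\text{False}$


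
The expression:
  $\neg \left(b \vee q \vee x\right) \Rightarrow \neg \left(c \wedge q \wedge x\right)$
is always true.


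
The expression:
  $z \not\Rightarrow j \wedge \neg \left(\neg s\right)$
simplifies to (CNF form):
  $s \wedge z \wedge \neg j$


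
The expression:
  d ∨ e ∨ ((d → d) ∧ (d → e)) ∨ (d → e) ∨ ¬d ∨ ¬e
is always true.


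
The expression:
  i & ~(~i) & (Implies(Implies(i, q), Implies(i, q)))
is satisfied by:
  {i: True}


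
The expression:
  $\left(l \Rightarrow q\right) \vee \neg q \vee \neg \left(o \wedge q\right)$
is always true.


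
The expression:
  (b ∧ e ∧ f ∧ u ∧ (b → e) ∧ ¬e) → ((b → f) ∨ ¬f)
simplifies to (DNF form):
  True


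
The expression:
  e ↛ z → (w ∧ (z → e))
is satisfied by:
  {w: True, z: True, e: False}
  {w: True, e: False, z: False}
  {z: True, e: False, w: False}
  {z: False, e: False, w: False}
  {w: True, z: True, e: True}
  {w: True, e: True, z: False}
  {z: True, e: True, w: False}


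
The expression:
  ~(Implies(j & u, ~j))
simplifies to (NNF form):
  j & u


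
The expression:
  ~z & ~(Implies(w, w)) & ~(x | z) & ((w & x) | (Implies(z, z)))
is never true.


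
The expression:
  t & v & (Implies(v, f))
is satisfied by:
  {t: True, f: True, v: True}


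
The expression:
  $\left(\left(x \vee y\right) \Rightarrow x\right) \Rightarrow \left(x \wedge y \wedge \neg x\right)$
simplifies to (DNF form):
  $y \wedge \neg x$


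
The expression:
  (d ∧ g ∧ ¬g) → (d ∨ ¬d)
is always true.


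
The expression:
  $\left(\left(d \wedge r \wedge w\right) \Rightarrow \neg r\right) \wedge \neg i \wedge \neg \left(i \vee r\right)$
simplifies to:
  $\neg i \wedge \neg r$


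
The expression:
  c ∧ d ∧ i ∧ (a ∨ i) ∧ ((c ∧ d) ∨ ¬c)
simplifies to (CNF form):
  c ∧ d ∧ i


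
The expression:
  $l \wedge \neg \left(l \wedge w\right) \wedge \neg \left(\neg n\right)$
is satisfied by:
  {n: True, l: True, w: False}


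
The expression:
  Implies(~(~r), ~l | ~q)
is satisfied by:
  {l: False, q: False, r: False}
  {r: True, l: False, q: False}
  {q: True, l: False, r: False}
  {r: True, q: True, l: False}
  {l: True, r: False, q: False}
  {r: True, l: True, q: False}
  {q: True, l: True, r: False}


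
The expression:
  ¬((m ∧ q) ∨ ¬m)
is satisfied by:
  {m: True, q: False}


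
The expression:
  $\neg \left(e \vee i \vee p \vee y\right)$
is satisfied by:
  {i: False, p: False, y: False, e: False}


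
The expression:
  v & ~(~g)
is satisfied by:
  {g: True, v: True}


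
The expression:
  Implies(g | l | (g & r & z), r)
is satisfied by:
  {r: True, g: False, l: False}
  {r: True, l: True, g: False}
  {r: True, g: True, l: False}
  {r: True, l: True, g: True}
  {l: False, g: False, r: False}


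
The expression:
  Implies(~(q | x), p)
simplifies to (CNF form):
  p | q | x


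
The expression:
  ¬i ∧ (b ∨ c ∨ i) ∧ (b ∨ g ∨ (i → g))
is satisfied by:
  {b: True, c: True, i: False}
  {b: True, i: False, c: False}
  {c: True, i: False, b: False}


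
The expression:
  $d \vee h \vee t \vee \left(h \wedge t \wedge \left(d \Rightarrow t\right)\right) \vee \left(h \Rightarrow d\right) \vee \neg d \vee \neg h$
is always true.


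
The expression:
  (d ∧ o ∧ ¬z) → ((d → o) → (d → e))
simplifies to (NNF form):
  e ∨ z ∨ ¬d ∨ ¬o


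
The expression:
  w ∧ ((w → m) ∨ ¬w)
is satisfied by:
  {m: True, w: True}


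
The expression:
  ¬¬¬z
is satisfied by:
  {z: False}


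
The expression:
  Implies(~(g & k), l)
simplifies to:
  l | (g & k)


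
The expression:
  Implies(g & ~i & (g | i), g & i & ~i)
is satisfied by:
  {i: True, g: False}
  {g: False, i: False}
  {g: True, i: True}


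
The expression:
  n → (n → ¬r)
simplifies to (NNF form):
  ¬n ∨ ¬r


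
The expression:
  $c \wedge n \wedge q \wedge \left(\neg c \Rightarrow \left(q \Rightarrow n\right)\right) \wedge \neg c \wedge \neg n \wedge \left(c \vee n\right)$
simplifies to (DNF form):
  $\text{False}$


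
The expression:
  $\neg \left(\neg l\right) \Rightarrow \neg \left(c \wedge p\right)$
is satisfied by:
  {l: False, c: False, p: False}
  {p: True, l: False, c: False}
  {c: True, l: False, p: False}
  {p: True, c: True, l: False}
  {l: True, p: False, c: False}
  {p: True, l: True, c: False}
  {c: True, l: True, p: False}


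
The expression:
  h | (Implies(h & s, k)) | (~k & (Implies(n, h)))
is always true.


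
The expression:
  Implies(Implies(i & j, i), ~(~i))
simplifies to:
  i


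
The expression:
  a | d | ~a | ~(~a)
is always true.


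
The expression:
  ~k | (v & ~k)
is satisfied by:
  {k: False}


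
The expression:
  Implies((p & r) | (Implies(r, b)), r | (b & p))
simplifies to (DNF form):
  r | (b & p)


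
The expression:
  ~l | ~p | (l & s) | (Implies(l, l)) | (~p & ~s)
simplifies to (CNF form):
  True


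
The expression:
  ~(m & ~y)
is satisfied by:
  {y: True, m: False}
  {m: False, y: False}
  {m: True, y: True}


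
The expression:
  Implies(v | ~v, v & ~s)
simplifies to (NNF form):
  v & ~s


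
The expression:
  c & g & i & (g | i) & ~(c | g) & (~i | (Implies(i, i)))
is never true.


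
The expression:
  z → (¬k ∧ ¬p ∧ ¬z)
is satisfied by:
  {z: False}


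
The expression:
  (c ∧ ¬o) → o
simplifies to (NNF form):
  o ∨ ¬c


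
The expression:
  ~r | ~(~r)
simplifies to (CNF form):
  True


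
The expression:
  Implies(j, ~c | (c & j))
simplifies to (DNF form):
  True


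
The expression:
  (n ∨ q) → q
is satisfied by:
  {q: True, n: False}
  {n: False, q: False}
  {n: True, q: True}


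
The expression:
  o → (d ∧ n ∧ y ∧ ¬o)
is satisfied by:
  {o: False}


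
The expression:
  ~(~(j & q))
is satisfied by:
  {j: True, q: True}


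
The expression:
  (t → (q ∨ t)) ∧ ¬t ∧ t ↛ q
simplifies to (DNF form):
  False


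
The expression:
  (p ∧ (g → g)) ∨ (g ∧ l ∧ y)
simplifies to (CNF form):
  (g ∨ p) ∧ (l ∨ p) ∧ (p ∨ y)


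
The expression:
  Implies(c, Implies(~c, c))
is always true.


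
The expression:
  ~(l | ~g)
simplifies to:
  g & ~l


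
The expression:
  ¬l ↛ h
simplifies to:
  ¬h ∧ ¬l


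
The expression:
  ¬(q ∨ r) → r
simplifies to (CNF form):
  q ∨ r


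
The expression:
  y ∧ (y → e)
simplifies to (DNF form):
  e ∧ y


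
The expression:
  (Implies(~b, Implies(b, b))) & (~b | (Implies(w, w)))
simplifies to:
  True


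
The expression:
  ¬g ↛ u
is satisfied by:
  {g: False, u: False}


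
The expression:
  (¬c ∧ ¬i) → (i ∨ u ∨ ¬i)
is always true.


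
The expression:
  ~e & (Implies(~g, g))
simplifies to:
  g & ~e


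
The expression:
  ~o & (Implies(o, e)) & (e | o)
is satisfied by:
  {e: True, o: False}


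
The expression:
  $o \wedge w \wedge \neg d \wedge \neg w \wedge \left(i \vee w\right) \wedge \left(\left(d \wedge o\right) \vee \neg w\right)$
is never true.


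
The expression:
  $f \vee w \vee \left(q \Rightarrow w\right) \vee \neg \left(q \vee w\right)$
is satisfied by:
  {w: True, f: True, q: False}
  {w: True, f: False, q: False}
  {f: True, w: False, q: False}
  {w: False, f: False, q: False}
  {q: True, w: True, f: True}
  {q: True, w: True, f: False}
  {q: True, f: True, w: False}


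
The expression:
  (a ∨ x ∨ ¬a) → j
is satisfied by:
  {j: True}


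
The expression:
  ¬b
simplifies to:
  ¬b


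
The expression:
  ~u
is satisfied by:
  {u: False}


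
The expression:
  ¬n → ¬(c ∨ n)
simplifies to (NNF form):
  n ∨ ¬c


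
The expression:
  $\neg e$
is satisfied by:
  {e: False}


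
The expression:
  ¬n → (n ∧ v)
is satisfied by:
  {n: True}


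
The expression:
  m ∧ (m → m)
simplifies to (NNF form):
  m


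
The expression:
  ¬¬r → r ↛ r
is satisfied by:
  {r: False}


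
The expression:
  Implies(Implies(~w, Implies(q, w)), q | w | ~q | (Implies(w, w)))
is always true.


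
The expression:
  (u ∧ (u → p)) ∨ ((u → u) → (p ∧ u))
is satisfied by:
  {p: True, u: True}


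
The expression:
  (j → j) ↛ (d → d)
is never true.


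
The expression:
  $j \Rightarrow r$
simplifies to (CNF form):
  $r \vee \neg j$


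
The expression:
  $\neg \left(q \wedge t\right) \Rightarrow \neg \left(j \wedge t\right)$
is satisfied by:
  {q: True, t: False, j: False}
  {t: False, j: False, q: False}
  {j: True, q: True, t: False}
  {j: True, t: False, q: False}
  {q: True, t: True, j: False}
  {t: True, q: False, j: False}
  {j: True, t: True, q: True}


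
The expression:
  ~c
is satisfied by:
  {c: False}


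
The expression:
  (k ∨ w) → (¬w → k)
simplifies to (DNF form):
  True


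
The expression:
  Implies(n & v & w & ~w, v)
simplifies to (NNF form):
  True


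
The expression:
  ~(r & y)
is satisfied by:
  {y: False, r: False}
  {r: True, y: False}
  {y: True, r: False}


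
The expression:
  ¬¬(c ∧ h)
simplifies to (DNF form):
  c ∧ h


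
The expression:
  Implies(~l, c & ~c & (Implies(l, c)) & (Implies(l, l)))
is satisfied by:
  {l: True}


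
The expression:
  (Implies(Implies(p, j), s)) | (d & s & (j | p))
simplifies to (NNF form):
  s | (p & ~j)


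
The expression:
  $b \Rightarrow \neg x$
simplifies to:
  $\neg b \vee \neg x$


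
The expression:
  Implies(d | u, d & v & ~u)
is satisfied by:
  {v: True, u: False, d: False}
  {v: False, u: False, d: False}
  {d: True, v: True, u: False}


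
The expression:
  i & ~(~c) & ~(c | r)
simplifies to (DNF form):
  False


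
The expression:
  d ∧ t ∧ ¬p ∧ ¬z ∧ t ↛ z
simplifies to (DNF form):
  d ∧ t ∧ ¬p ∧ ¬z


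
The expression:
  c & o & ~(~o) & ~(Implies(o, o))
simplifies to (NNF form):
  False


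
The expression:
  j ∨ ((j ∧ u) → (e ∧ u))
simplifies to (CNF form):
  True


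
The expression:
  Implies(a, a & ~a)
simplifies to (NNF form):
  ~a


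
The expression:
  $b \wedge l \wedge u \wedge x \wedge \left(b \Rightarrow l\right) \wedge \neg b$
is never true.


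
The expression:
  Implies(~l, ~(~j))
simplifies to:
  j | l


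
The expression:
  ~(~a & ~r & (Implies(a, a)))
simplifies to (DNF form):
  a | r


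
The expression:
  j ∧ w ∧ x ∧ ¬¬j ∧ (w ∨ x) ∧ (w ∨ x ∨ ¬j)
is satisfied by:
  {j: True, w: True, x: True}


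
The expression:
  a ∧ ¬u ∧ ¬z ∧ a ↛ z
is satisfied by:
  {a: True, u: False, z: False}


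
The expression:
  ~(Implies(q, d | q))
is never true.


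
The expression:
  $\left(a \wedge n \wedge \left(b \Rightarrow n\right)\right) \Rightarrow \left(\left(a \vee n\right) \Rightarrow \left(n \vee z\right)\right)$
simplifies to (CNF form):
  $\text{True}$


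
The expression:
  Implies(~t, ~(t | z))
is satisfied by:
  {t: True, z: False}
  {z: False, t: False}
  {z: True, t: True}


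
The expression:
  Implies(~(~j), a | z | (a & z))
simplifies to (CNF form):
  a | z | ~j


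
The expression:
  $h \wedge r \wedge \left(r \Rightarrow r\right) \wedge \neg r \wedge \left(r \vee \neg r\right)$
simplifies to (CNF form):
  $\text{False}$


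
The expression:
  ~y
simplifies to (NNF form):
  ~y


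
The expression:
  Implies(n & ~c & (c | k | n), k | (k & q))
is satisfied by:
  {k: True, c: True, n: False}
  {k: True, c: False, n: False}
  {c: True, k: False, n: False}
  {k: False, c: False, n: False}
  {n: True, k: True, c: True}
  {n: True, k: True, c: False}
  {n: True, c: True, k: False}


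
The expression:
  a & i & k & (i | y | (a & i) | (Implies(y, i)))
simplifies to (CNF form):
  a & i & k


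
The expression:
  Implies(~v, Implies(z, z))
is always true.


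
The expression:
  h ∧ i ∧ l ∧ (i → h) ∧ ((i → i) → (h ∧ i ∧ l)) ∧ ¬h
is never true.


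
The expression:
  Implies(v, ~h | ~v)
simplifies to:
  ~h | ~v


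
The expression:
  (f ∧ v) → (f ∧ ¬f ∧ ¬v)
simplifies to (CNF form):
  ¬f ∨ ¬v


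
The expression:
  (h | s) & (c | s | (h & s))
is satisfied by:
  {s: True, h: True, c: True}
  {s: True, h: True, c: False}
  {s: True, c: True, h: False}
  {s: True, c: False, h: False}
  {h: True, c: True, s: False}


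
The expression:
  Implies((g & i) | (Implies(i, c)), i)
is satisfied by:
  {i: True}


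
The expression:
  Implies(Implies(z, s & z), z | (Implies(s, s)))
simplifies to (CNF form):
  True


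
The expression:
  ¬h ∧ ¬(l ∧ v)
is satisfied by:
  {h: False, l: False, v: False}
  {v: True, h: False, l: False}
  {l: True, h: False, v: False}


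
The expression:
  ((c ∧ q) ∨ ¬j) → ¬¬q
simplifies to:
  j ∨ q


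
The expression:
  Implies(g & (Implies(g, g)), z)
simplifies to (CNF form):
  z | ~g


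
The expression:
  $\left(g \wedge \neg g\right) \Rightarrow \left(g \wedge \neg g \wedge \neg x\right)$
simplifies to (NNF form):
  $\text{True}$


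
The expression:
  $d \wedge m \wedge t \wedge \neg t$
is never true.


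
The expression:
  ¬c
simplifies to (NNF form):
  ¬c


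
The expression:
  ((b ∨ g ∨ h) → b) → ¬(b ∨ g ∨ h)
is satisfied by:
  {b: False}


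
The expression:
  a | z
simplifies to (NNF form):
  a | z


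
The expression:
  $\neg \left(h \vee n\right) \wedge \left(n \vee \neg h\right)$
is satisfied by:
  {n: False, h: False}


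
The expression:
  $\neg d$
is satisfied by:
  {d: False}


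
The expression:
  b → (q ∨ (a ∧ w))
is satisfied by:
  {q: True, w: True, a: True, b: False}
  {q: True, w: True, a: False, b: False}
  {q: True, a: True, w: False, b: False}
  {q: True, a: False, w: False, b: False}
  {w: True, a: True, q: False, b: False}
  {w: True, a: False, q: False, b: False}
  {a: True, q: False, w: False, b: False}
  {a: False, q: False, w: False, b: False}
  {b: True, q: True, w: True, a: True}
  {b: True, q: True, w: True, a: False}
  {b: True, q: True, a: True, w: False}
  {b: True, q: True, a: False, w: False}
  {b: True, w: True, a: True, q: False}


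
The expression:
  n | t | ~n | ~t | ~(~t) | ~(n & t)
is always true.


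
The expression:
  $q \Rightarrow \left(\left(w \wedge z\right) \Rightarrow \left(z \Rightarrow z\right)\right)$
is always true.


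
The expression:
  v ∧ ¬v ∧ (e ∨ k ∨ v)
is never true.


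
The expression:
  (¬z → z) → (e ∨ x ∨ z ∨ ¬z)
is always true.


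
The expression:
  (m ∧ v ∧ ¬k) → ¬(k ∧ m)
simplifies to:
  True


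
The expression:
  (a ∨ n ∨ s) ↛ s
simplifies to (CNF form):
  ¬s ∧ (a ∨ n)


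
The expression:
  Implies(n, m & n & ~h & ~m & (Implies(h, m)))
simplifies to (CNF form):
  ~n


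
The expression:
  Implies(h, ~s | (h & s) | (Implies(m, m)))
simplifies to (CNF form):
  True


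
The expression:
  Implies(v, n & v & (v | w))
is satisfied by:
  {n: True, v: False}
  {v: False, n: False}
  {v: True, n: True}


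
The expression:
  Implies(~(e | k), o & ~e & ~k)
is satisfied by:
  {k: True, o: True, e: True}
  {k: True, o: True, e: False}
  {k: True, e: True, o: False}
  {k: True, e: False, o: False}
  {o: True, e: True, k: False}
  {o: True, e: False, k: False}
  {e: True, o: False, k: False}


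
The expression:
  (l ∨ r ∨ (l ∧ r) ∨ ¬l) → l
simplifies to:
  l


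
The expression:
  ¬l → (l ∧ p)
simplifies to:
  l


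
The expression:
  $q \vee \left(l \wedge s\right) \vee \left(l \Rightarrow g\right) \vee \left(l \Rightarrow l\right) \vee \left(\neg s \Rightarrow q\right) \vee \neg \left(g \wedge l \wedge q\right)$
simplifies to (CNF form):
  $\text{True}$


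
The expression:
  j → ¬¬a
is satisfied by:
  {a: True, j: False}
  {j: False, a: False}
  {j: True, a: True}


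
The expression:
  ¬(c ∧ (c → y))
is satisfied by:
  {c: False, y: False}
  {y: True, c: False}
  {c: True, y: False}


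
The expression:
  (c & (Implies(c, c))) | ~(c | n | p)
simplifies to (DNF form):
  c | (~n & ~p)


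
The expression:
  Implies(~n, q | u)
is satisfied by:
  {n: True, q: True, u: True}
  {n: True, q: True, u: False}
  {n: True, u: True, q: False}
  {n: True, u: False, q: False}
  {q: True, u: True, n: False}
  {q: True, u: False, n: False}
  {u: True, q: False, n: False}


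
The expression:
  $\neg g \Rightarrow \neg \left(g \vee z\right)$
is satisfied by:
  {g: True, z: False}
  {z: False, g: False}
  {z: True, g: True}


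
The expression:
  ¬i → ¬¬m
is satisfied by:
  {i: True, m: True}
  {i: True, m: False}
  {m: True, i: False}


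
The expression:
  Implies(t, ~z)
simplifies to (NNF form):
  ~t | ~z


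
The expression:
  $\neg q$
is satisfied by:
  {q: False}


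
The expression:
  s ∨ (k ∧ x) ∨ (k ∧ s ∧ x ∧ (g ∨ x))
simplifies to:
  s ∨ (k ∧ x)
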